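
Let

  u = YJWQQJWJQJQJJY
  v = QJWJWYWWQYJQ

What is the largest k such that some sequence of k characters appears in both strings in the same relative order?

7

Match J (u #2, v #2), then W (u #3, v #3), then J (u #6, v #4), then W (u #7, v #8), then Q (u #9, v #9), then J (u #10, v #11), then Q (u #11, v #12) — 7 characters in the same relative order in both, and the DP table's final entry dp[14][12] is also 7, so no common subsequence is longer.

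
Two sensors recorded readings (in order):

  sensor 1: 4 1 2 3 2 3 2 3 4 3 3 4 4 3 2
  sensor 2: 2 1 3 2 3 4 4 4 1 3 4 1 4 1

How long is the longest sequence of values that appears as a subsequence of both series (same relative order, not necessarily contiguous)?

8

Pick 1 (sensor 1 #2, sensor 2 #2); then 3 (sensor 1 #4, sensor 2 #3); then 2 (sensor 1 #5, sensor 2 #4); then 3 (sensor 1 #6, sensor 2 #5); then 4 (sensor 1 #9, sensor 2 #8); then 3 (sensor 1 #11, sensor 2 #10); then 4 (sensor 1 #12, sensor 2 #11); then 4 (sensor 1 #13, sensor 2 #13); all 8 values appear in both, in order. The LCS DP gives dp[15][14] = 8, so this is optimal.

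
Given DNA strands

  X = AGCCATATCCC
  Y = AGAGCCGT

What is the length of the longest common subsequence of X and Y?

5

Let dp[i][j] be the LCS length of the first i bases of X and the first j bases of Y. dp[i][j] = dp[i-1][j-1]+1 when the i-th and j-th bases match, else max(dp[i-1][j], dp[i][j-1]).
    ·  A  G  A  G  C  C  G  T
 ·  0  0  0  0  0  0  0  0  0
 A  0  1  1  1  1  1  1  1  1
 G  0  1  2  2  2  2  2  2  2
 C  0  1  2  2  2  3  3  3  3
 C  0  1  2  2  2  3  4  4  4
 A  0  1  2  3  3  3  4  4  4
 T  0  1  2  3  3  3  4  4  5
 A  0  1  2  3  3  3  4  4  5
 T  0  1  2  3  3  3  4  4  5
 C  0  1  2  3  3  4  4  4  5
 C  0  1  2  3  3  4  5  5  5
 C  0  1  2  3  3  4  5  5  5
dp[11][8] = 5. One LCS (by backtracking along matches): AGCCT.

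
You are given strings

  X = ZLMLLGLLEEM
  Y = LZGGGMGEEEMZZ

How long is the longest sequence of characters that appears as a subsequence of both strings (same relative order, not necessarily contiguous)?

6

Taking Z [1,2], M [3,6], G [6,7], E [9,9], E [10,10], M [11,11] gives a common subsequence of length 6. Since dp[11][13] = 6, nothing longer is possible.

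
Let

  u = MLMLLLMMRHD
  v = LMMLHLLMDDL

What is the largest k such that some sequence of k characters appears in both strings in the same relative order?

Match M (u #1, v #2) → M (u #3, v #3) → L (u #4, v #4) → L (u #5, v #6) → L (u #6, v #7) → M (u #7, v #8) → D (u #11, v #10) — 7 characters in the same relative order in both. Since dp[11][11] = 7, nothing longer is possible.

7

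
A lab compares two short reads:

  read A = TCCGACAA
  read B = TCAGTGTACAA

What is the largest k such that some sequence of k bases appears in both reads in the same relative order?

One common subsequence of length 7: T at read A[1]=read B[1], C at read A[2]=read B[2], G at read A[4]=read B[6], A at read A[5]=read B[8], C at read A[6]=read B[9], A at read A[7]=read B[10], A at read A[8]=read B[11]. Since dp[8][11] = 7, nothing longer is possible.

7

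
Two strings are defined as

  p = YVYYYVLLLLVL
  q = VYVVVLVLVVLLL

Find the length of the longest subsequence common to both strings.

8

Pick Y at p[1]=q[2], V at p[2]=q[4], V at p[6]=q[5], L at p[7]=q[6], L at p[8]=q[8], L at p[9]=q[11], L at p[10]=q[12], L at p[12]=q[13]; all 8 characters appear in both, in order. Since dp[12][13] = 8, nothing longer is possible.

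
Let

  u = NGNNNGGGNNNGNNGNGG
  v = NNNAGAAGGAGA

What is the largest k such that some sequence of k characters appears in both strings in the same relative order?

7

Pick N at u[1]=v[1], N at u[3]=v[2], N at u[4]=v[3], G at u[6]=v[5], G at u[7]=v[8], G at u[8]=v[9], G at u[12]=v[11]; all 7 characters appear in both, in order. Since dp[18][12] = 7, nothing longer is possible.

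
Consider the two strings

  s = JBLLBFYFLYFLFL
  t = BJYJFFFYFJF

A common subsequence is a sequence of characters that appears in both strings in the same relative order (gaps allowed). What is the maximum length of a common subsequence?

One common subsequence of length 6: J [1,4]; then F [6,6]; then F [8,7]; then Y [10,8]; then F [11,9]; then F [13,11]. dp[14][11] = 6 confirms this is the maximum.

6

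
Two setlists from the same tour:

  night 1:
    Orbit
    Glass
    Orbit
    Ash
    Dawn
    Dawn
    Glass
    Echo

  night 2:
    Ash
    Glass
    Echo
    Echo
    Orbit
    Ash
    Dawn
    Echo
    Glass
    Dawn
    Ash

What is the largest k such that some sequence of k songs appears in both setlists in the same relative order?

Match Glass [2,2], Orbit [3,5], Ash [4,6], Dawn [5,7], Dawn [6,10] — 5 songs in the same relative order in both. The LCS DP gives dp[8][11] = 5, so this is optimal.

5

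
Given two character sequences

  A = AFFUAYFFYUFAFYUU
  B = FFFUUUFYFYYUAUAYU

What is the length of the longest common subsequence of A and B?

10

Match F (A #2, B #2), then F (A #3, B #3), then U (A #4, B #6), then Y (A #6, B #8), then F (A #7, B #9), then Y (A #9, B #11), then U (A #10, B #14), then A (A #12, B #15), then Y (A #14, B #16), then U (A #16, B #17) — 10 characters in the same relative order in both. The LCS DP gives dp[16][17] = 10, so this is optimal.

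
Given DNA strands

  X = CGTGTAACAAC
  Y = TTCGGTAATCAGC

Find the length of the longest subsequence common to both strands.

Taking C at X[1]=Y[3] → G at X[2]=Y[4] → G at X[4]=Y[5] → T at X[5]=Y[6] → A at X[6]=Y[7] → A at X[7]=Y[8] → C at X[8]=Y[10] → A at X[9]=Y[11] → C at X[11]=Y[13] gives a common subsequence of length 9. Since dp[11][13] = 9, nothing longer is possible.

9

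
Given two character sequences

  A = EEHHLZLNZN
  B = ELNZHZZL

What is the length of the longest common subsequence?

Match E (A #1, B #1), then H (A #3, B #5), then Z (A #6, B #7), then L (A #7, B #8) — 4 characters in the same relative order in both, and the DP table's final entry dp[10][8] is also 4, so no common subsequence is longer.

4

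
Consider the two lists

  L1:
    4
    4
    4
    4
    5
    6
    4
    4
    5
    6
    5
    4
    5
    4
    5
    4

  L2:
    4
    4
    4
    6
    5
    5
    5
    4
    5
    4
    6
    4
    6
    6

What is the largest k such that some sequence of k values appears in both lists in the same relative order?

One common subsequence of length 10: 4 at L1[1]=L2[1], 4 at L1[2]=L2[2], 4 at L1[3]=L2[3], 5 at L1[5]=L2[5], 5 at L1[9]=L2[6], 5 at L1[11]=L2[7], 4 at L1[12]=L2[8], 5 at L1[13]=L2[9], 4 at L1[14]=L2[10], 4 at L1[16]=L2[12]. Since dp[16][14] = 10, nothing longer is possible.

10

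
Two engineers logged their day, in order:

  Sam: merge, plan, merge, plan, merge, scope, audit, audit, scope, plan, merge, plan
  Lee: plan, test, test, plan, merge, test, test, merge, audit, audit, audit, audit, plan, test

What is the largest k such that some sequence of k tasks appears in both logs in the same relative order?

Match plan [2,4], then merge [3,5], then merge [5,8], then audit [7,11], then audit [8,12], then plan [10,13] — 6 tasks in the same relative order in both, and the DP table's final entry dp[12][14] is also 6, so no common subsequence is longer.

6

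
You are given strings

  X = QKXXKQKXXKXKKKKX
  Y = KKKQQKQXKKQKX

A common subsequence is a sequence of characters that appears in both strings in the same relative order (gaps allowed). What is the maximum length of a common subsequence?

Pick K [2,2], K [5,3], Q [6,5], K [7,6], X [9,8], K [10,9], K [12,10], K [15,12], X [16,13]; all 9 characters appear in both, in order. The LCS DP gives dp[16][13] = 9, so this is optimal.

9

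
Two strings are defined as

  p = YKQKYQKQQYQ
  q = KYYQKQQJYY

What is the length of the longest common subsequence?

7

Let dp[i][j] be the LCS length of the first i characters of p and the first j characters of q. dp[i][j] = dp[i-1][j-1]+1 when the i-th and j-th characters match, else max(dp[i-1][j], dp[i][j-1]).
    ·  K  Y  Y  Q  K  Q  Q  J  Y  Y
 ·  0  0  0  0  0  0  0  0  0  0  0
 Y  0  0  1  1  1  1  1  1  1  1  1
 K  0  1  1  1  1  2  2  2  2  2  2
 Q  0  1  1  1  2  2  3  3  3  3  3
 K  0  1  1  1  2  3  3  3  3  3  3
 Y  0  1  2  2  2  3  3  3  3  4  4
 Q  0  1  2  2  3  3  4  4  4  4  4
 K  0  1  2  2  3  4  4  4  4  4  4
 Q  0  1  2  2  3  4  5  5  5  5  5
 Q  0  1  2  2  3  4  5  6  6  6  6
 Y  0  1  2  3  3  4  5  6  6  7  7
 Q  0  1  2  3  4  4  5  6  6  7  7
dp[11][10] = 7. One LCS (by backtracking along matches): YYQKQQY.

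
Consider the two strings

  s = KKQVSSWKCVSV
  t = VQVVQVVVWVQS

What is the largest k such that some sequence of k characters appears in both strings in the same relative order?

Pick Q at s[3]=t[5], V at s[4]=t[8], W at s[7]=t[9], V at s[10]=t[10], S at s[11]=t[12]; all 5 characters appear in both, in order. dp[12][12] = 5 confirms this is the maximum.

5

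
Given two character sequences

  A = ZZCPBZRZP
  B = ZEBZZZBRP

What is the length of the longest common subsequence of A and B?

5

One common subsequence of length 5: Z [1,5] → Z [2,6] → B [5,7] → R [7,8] → P [9,9]. The LCS DP gives dp[9][9] = 5, so this is optimal.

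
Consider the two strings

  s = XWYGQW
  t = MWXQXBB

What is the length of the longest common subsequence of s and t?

2

Let dp[i][j] be the LCS length of the first i characters of s and the first j characters of t. dp[i][j] = dp[i-1][j-1]+1 when the i-th and j-th characters match, else max(dp[i-1][j], dp[i][j-1]).
    ·  M  W  X  Q  X  B  B
 ·  0  0  0  0  0  0  0  0
 X  0  0  0  1  1  1  1  1
 W  0  0  1  1  1  1  1  1
 Y  0  0  1  1  1  1  1  1
 G  0  0  1  1  1  1  1  1
 Q  0  0  1  1  2  2  2  2
 W  0  0  1  1  2  2  2  2
dp[6][7] = 2. One LCS (by backtracking along matches): XQ.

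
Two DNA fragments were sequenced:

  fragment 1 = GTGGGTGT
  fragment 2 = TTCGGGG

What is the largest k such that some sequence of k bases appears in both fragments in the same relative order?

Let dp[i][j] be the LCS length of the first i bases of fragment 1 and the first j bases of fragment 2. dp[i][j] = dp[i-1][j-1]+1 when the i-th and j-th bases match, else max(dp[i-1][j], dp[i][j-1]).
    ·  T  T  C  G  G  G  G
 ·  0  0  0  0  0  0  0  0
 G  0  0  0  0  1  1  1  1
 T  0  1  1  1  1  1  1  1
 G  0  1  1  1  2  2  2  2
 G  0  1  1  1  2  3  3  3
 G  0  1  1  1  2  3  4  4
 T  0  1  2  2  2  3  4  4
 G  0  1  2  2  3  3  4  5
 T  0  1  2  2  3  3  4  5
dp[8][7] = 5. One LCS (by backtracking along matches): TGGGG.

5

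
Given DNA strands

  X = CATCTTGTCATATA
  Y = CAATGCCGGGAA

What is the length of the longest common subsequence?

One common subsequence of length 7: C [1,1], A [2,3], T [3,4], C [4,7], G [7,10], A [12,11], A [14,12]. The LCS DP gives dp[14][12] = 7, so this is optimal.

7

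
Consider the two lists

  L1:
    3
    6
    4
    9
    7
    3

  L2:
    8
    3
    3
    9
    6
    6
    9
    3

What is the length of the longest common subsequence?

Let dp[i][j] be the LCS length of the first i values of L1 and the first j values of L2. dp[i][j] = dp[i-1][j-1]+1 when the i-th and j-th values match, else max(dp[i-1][j], dp[i][j-1]).
    ·  8  3  3  9  6  6  9  3
 ·  0  0  0  0  0  0  0  0  0
 3  0  0  1  1  1  1  1  1  1
 6  0  0  1  1  1  2  2  2  2
 4  0  0  1  1  1  2  2  2  2
 9  0  0  1  1  2  2  2  3  3
 7  0  0  1  1  2  2  2  3  3
 3  0  0  1  2  2  2  2  3  4
dp[6][8] = 4. One LCS (by backtracking along matches): 3, 6, 9, 3.

4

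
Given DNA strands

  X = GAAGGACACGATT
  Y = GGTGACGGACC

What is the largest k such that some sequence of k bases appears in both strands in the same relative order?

7

Let dp[i][j] be the LCS length of the first i bases of X and the first j bases of Y. dp[i][j] = dp[i-1][j-1]+1 when the i-th and j-th bases match, else max(dp[i-1][j], dp[i][j-1]).
    ·  G  G  T  G  A  C  G  G  A  C  C
 ·  0  0  0  0  0  0  0  0  0  0  0  0
 G  0  1  1  1  1  1  1  1  1  1  1  1
 A  0  1  1  1  1  2  2  2  2  2  2  2
 A  0  1  1  1  1  2  2  2  2  3  3  3
 G  0  1  2  2  2  2  2  3  3  3  3  3
 G  0  1  2  2  3  3  3  3  4  4  4  4
 A  0  1  2  2  3  4  4  4  4  5  5  5
 C  0  1  2  2  3  4  5  5  5  5  6  6
 A  0  1  2  2  3  4  5  5  5  6  6  6
 C  0  1  2  2  3  4  5  5  5  6  7  7
 G  0  1  2  2  3  4  5  6  6  6  7  7
 A  0  1  2  2  3  4  5  6  6  7  7  7
 T  0  1  2  3  3  4  5  6  6  7  7  7
 T  0  1  2  3  3  4  5  6  6  7  7  7
dp[13][11] = 7. One LCS (by backtracking along matches): GAGGACC.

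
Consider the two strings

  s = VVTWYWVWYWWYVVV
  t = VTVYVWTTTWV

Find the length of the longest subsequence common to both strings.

Taking V (s #1, t #1); then V (s #2, t #3); then Y (s #5, t #4); then V (s #7, t #5); then W (s #8, t #6); then W (s #11, t #10); then V (s #15, t #11) gives a common subsequence of length 7. The LCS DP gives dp[15][11] = 7, so this is optimal.

7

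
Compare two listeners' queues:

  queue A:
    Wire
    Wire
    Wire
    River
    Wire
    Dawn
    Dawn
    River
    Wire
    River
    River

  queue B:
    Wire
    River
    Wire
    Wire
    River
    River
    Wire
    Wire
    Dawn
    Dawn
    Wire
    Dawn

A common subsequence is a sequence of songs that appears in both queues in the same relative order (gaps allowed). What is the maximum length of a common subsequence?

Pick Wire at queue A[1]=queue B[1]; then Wire at queue A[2]=queue B[3]; then Wire at queue A[3]=queue B[4]; then River at queue A[4]=queue B[6]; then Wire at queue A[5]=queue B[8]; then Dawn at queue A[6]=queue B[9]; then Dawn at queue A[7]=queue B[10]; then Wire at queue A[9]=queue B[11]; all 8 songs appear in both, in order. The LCS DP gives dp[11][12] = 8, so this is optimal.

8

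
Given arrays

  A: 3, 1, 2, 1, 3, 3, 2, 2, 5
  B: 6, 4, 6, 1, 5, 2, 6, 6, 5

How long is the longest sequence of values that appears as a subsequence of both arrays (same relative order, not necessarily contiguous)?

Let dp[i][j] be the LCS length of the first i values of A and the first j values of B. dp[i][j] = dp[i-1][j-1]+1 when the i-th and j-th values match, else max(dp[i-1][j], dp[i][j-1]).
    ·  6  4  6  1  5  2  6  6  5
 ·  0  0  0  0  0  0  0  0  0  0
 3  0  0  0  0  0  0  0  0  0  0
 1  0  0  0  0  1  1  1  1  1  1
 2  0  0  0  0  1  1  2  2  2  2
 1  0  0  0  0  1  1  2  2  2  2
 3  0  0  0  0  1  1  2  2  2  2
 3  0  0  0  0  1  1  2  2  2  2
 2  0  0  0  0  1  1  2  2  2  2
 2  0  0  0  0  1  1  2  2  2  2
 5  0  0  0  0  1  2  2  2  2  3
dp[9][9] = 3. One LCS (by backtracking along matches): 1, 2, 5.

3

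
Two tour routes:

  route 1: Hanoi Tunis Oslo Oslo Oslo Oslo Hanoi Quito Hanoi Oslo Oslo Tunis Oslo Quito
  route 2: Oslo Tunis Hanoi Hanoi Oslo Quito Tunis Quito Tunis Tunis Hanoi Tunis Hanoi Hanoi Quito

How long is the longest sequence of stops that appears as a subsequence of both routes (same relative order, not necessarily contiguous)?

One common subsequence of length 6: Hanoi (route 1 #1, route 2 #4), then Tunis (route 1 #2, route 2 #7), then Quito (route 1 #8, route 2 #8), then Hanoi (route 1 #9, route 2 #11), then Tunis (route 1 #12, route 2 #12), then Quito (route 1 #14, route 2 #15), and the DP table's final entry dp[14][15] is also 6, so no common subsequence is longer.

6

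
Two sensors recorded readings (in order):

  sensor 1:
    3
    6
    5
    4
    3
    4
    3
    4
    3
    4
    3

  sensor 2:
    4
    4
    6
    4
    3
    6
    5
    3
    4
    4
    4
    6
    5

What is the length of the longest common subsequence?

Pick 3 (sensor 1 #1, sensor 2 #5), 6 (sensor 1 #2, sensor 2 #6), 5 (sensor 1 #3, sensor 2 #7), 3 (sensor 1 #5, sensor 2 #8), 4 (sensor 1 #6, sensor 2 #9), 4 (sensor 1 #8, sensor 2 #10), 4 (sensor 1 #10, sensor 2 #11); all 7 values appear in both, in order, and the DP table's final entry dp[11][13] is also 7, so no common subsequence is longer.

7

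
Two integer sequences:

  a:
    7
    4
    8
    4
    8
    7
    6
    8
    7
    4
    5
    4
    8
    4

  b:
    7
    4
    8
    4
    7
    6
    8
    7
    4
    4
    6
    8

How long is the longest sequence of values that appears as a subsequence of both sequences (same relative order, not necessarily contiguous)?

11

Pick 7 [1,1] → 4 [2,2] → 8 [3,3] → 4 [4,4] → 7 [6,5] → 6 [7,6] → 8 [8,7] → 7 [9,8] → 4 [10,9] → 4 [12,10] → 8 [13,12]; all 11 values appear in both, in order, and the DP table's final entry dp[14][12] is also 11, so no common subsequence is longer.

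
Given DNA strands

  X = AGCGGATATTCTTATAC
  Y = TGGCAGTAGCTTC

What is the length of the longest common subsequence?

Match G (X #2, Y #3), C (X #3, Y #4), G (X #5, Y #6), T (X #7, Y #7), A (X #8, Y #8), C (X #11, Y #10), T (X #13, Y #11), T (X #15, Y #12), C (X #17, Y #13) — 9 bases in the same relative order in both. The LCS DP gives dp[17][13] = 9, so this is optimal.

9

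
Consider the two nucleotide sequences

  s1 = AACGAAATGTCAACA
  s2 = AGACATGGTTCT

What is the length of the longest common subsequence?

8

Pick A [1,1]; then A [2,3]; then C [3,4]; then A [7,5]; then T [8,6]; then G [9,8]; then T [10,10]; then C [11,11]; all 8 bases appear in both, in order. The LCS DP gives dp[15][12] = 8, so this is optimal.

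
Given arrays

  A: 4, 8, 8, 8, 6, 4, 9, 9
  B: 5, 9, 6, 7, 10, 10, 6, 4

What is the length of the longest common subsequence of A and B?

2

Pick 6 at A[5]=B[7]; then 4 at A[6]=B[8]; all 2 values appear in both, in order. Since dp[8][8] = 2, nothing longer is possible.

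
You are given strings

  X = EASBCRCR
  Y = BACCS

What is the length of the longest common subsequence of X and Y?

Let dp[i][j] be the LCS length of the first i characters of X and the first j characters of Y. dp[i][j] = dp[i-1][j-1]+1 when the i-th and j-th characters match, else max(dp[i-1][j], dp[i][j-1]).
    ·  B  A  C  C  S
 ·  0  0  0  0  0  0
 E  0  0  0  0  0  0
 A  0  0  1  1  1  1
 S  0  0  1  1  1  2
 B  0  1  1  1  1  2
 C  0  1  1  2  2  2
 R  0  1  1  2  2  2
 C  0  1  1  2  3  3
 R  0  1  1  2  3  3
dp[8][5] = 3. One LCS (by backtracking along matches): ACC.

3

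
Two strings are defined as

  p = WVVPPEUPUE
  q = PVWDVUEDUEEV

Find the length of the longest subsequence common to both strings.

Match W [1,3], then V [2,5], then E [6,7], then U [7,9], then E [10,11] — 5 characters in the same relative order in both. Since dp[10][12] = 5, nothing longer is possible.

5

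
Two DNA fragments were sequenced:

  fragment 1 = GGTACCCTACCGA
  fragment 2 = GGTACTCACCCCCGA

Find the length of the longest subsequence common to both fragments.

11

Match G [1,1]; then G [2,2]; then T [3,6]; then A [4,8]; then C [5,9]; then C [6,10]; then C [7,11]; then C [10,12]; then C [11,13]; then G [12,14]; then A [13,15] — 11 bases in the same relative order in both. Since dp[13][15] = 11, nothing longer is possible.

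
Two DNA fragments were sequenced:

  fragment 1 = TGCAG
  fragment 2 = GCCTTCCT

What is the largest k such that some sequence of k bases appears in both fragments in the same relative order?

Pick T at fragment 1[1]=fragment 2[5], C at fragment 1[3]=fragment 2[7]; all 2 bases appear in both, in order, and the DP table's final entry dp[5][8] is also 2, so no common subsequence is longer.

2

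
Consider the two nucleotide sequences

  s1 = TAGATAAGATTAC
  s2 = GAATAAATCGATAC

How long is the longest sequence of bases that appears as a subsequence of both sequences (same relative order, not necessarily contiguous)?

10

One common subsequence of length 10: A (s1 #2, s2 #2) → A (s1 #4, s2 #3) → T (s1 #5, s2 #4) → A (s1 #6, s2 #6) → A (s1 #7, s2 #7) → G (s1 #8, s2 #10) → A (s1 #9, s2 #11) → T (s1 #11, s2 #12) → A (s1 #12, s2 #13) → C (s1 #13, s2 #14), and the DP table's final entry dp[13][14] is also 10, so no common subsequence is longer.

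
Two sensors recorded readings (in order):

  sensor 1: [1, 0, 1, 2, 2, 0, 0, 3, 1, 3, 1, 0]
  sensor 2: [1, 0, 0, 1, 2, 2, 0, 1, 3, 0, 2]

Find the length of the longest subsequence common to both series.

Let dp[i][j] be the LCS length of the first i values of sensor 1 and the first j values of sensor 2. dp[i][j] = dp[i-1][j-1]+1 when the i-th and j-th values match, else max(dp[i-1][j], dp[i][j-1]).
    ·  1  0  0  1  2  2  0  1  3  0  2
 ·  0  0  0  0  0  0  0  0  0  0  0  0
 1  0  1  1  1  1  1  1  1  1  1  1  1
 0  0  1  2  2  2  2  2  2  2  2  2  2
 1  0  1  2  2  3  3  3  3  3  3  3  3
 2  0  1  2  2  3  4  4  4  4  4  4  4
 2  0  1  2  2  3  4  5  5  5  5  5  5
 0  0  1  2  3  3  4  5  6  6  6  6  6
 0  0  1  2  3  3  4  5  6  6  6  7  7
 3  0  1  2  3  3  4  5  6  6  7  7  7
 1  0  1  2  3  4  4  5  6  7  7  7  7
 3  0  1  2  3  4  4  5  6  7  8  8  8
 1  0  1  2  3  4  4  5  6  7  8  8  8
 0  0  1  2  3  4  4  5  6  7  8  9  9
dp[12][11] = 9. One LCS (by backtracking along matches): 1, 0, 1, 2, 2, 0, 1, 3, 0.

9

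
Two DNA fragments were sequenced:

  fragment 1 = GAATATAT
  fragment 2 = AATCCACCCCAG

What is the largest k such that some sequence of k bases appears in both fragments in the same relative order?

Pick A [2,1] → A [3,2] → T [4,3] → A [5,6] → A [7,11]; all 5 bases appear in both, in order. dp[8][12] = 5 confirms this is the maximum.

5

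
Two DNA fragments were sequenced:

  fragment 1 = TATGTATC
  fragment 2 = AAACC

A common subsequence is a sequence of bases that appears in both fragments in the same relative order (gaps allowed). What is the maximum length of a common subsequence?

One common subsequence of length 3: A [2,2] → A [6,3] → C [8,5]. The LCS DP gives dp[8][5] = 3, so this is optimal.

3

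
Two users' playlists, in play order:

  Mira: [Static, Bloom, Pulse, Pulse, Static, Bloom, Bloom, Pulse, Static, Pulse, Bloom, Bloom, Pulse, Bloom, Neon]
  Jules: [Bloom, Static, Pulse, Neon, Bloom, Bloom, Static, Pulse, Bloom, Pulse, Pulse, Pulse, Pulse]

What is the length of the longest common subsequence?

8

Pick Static [1,2]; then Pulse [3,3]; then Bloom [6,5]; then Bloom [7,6]; then Static [9,7]; then Pulse [10,8]; then Bloom [11,9]; then Pulse [13,13]; all 8 songs appear in both, in order. The LCS DP gives dp[15][13] = 8, so this is optimal.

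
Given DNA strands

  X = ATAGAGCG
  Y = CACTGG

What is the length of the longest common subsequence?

4

Let dp[i][j] be the LCS length of the first i bases of X and the first j bases of Y. dp[i][j] = dp[i-1][j-1]+1 when the i-th and j-th bases match, else max(dp[i-1][j], dp[i][j-1]).
    ·  C  A  C  T  G  G
 ·  0  0  0  0  0  0  0
 A  0  0  1  1  1  1  1
 T  0  0  1  1  2  2  2
 A  0  0  1  1  2  2  2
 G  0  0  1  1  2  3  3
 A  0  0  1  1  2  3  3
 G  0  0  1  1  2  3  4
 C  0  1  1  2  2  3  4
 G  0  1  1  2  2  3  4
dp[8][6] = 4. One LCS (by backtracking along matches): ATGG.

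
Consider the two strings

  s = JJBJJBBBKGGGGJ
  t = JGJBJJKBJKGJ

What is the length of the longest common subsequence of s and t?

Taking J (s #1, t #1), J (s #2, t #3), B (s #3, t #4), J (s #4, t #5), J (s #5, t #6), B (s #6, t #8), K (s #9, t #10), G (s #13, t #11), J (s #14, t #12) gives a common subsequence of length 9. The LCS DP gives dp[14][12] = 9, so this is optimal.

9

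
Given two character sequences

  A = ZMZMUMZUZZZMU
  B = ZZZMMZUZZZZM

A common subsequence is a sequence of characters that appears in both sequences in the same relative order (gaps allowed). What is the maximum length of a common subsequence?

10

Pick Z at A[1]=B[2], then Z at A[3]=B[3], then M at A[4]=B[4], then M at A[6]=B[5], then Z at A[7]=B[6], then U at A[8]=B[7], then Z at A[9]=B[9], then Z at A[10]=B[10], then Z at A[11]=B[11], then M at A[12]=B[12]; all 10 characters appear in both, in order. dp[13][12] = 10 confirms this is the maximum.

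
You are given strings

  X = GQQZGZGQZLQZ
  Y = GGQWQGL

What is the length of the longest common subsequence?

5

Pick G [1,2], then Q [2,3], then Q [3,5], then G [7,6], then L [10,7]; all 5 characters appear in both, in order, and the DP table's final entry dp[12][7] is also 5, so no common subsequence is longer.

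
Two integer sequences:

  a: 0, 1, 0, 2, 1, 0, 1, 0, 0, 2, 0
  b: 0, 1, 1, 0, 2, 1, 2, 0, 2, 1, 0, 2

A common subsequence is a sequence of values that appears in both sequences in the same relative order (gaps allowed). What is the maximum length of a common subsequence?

Let dp[i][j] be the LCS length of the first i values of a and the first j values of b. dp[i][j] = dp[i-1][j-1]+1 when the i-th and j-th values match, else max(dp[i-1][j], dp[i][j-1]).
    ·  0  1  1  0  2  1  2  0  2  1  0  2
 ·  0  0  0  0  0  0  0  0  0  0  0  0  0
 0  0  1  1  1  1  1  1  1  1  1  1  1  1
 1  0  1  2  2  2  2  2  2  2  2  2  2  2
 0  0  1  2  2  3  3  3  3  3  3  3  3  3
 2  0  1  2  2  3  4  4  4  4  4  4  4  4
 1  0  1  2  3  3  4  5  5  5  5  5  5  5
 0  0  1  2  3  4  4  5  5  6  6  6  6  6
 1  0  1  2  3  4  4  5  5  6  6  7  7  7
 0  0  1  2  3  4  4  5  5  6  6  7  8  8
 0  0  1  2  3  4  4  5  5  6  6  7  8  8
 2  0  1  2  3  4  5  5  6  6  7  7  8  9
 0  0  1  2  3  4  5  5  6  7  7  7  8  9
dp[11][12] = 9. One LCS (by backtracking along matches): 0, 1, 0, 2, 1, 0, 1, 0, 2.

9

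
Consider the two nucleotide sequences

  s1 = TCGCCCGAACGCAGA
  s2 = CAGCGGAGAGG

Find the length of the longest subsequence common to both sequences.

Match C at s1[2]=s2[1]; then G at s1[3]=s2[3]; then C at s1[4]=s2[4]; then G at s1[7]=s2[6]; then A at s1[8]=s2[7]; then A at s1[9]=s2[9]; then G at s1[11]=s2[10]; then G at s1[14]=s2[11] — 8 bases in the same relative order in both. dp[15][11] = 8 confirms this is the maximum.

8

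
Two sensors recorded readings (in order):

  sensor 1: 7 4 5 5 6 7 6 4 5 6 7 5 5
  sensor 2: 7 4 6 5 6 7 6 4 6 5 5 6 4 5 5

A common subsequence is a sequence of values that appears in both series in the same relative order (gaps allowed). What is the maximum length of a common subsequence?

Taking 7 [1,1], then 4 [2,2], then 5 [4,4], then 6 [5,5], then 7 [6,6], then 6 [7,7], then 4 [8,8], then 5 [9,11], then 6 [10,12], then 5 [12,14], then 5 [13,15] gives a common subsequence of length 11. dp[13][15] = 11 confirms this is the maximum.

11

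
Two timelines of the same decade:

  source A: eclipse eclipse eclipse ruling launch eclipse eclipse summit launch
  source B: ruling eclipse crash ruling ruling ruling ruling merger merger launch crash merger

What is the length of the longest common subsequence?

Taking eclipse (source A #1, source B #2); then ruling (source A #4, source B #7); then launch (source A #5, source B #10) gives a common subsequence of length 3. The LCS DP gives dp[9][12] = 3, so this is optimal.

3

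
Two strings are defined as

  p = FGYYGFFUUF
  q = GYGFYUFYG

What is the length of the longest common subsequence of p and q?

Match G [2,1], then Y [4,2], then G [5,3], then F [6,4], then U [9,6], then F [10,7] — 6 characters in the same relative order in both. The LCS DP gives dp[10][9] = 6, so this is optimal.

6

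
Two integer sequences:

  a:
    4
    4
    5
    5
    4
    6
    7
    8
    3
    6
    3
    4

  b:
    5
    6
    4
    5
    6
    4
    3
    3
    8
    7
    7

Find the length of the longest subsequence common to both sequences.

5

Let dp[i][j] be the LCS length of the first i values of a and the first j values of b. dp[i][j] = dp[i-1][j-1]+1 when the i-th and j-th values match, else max(dp[i-1][j], dp[i][j-1]).
    ·  5  6  4  5  6  4  3  3  8  7  7
 ·  0  0  0  0  0  0  0  0  0  0  0  0
 4  0  0  0  1  1  1  1  1  1  1  1  1
 4  0  0  0  1  1  1  2  2  2  2  2  2
 5  0  1  1  1  2  2  2  2  2  2  2  2
 5  0  1  1  1  2  2  2  2  2  2  2  2
 4  0  1  1  2  2  2  3  3  3  3  3  3
 6  0  1  2  2  2  3  3  3  3  3  3  3
 7  0  1  2  2  2  3  3  3  3  3  4  4
 8  0  1  2  2  2  3  3  3  3  4  4  4
 3  0  1  2  2  2  3  3  4  4  4  4  4
 6  0  1  2  2  2  3  3  4  4  4  4  4
 3  0  1  2  2  2  3  3  4  5  5  5  5
 4  0  1  2  3  3  3  4  4  5  5  5  5
dp[12][11] = 5. One LCS (by backtracking along matches): 4, 5, 4, 3, 3.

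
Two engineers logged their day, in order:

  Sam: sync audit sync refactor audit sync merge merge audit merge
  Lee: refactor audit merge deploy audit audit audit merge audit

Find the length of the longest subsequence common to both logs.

Pick refactor at Sam[4]=Lee[1], audit at Sam[5]=Lee[2], merge at Sam[7]=Lee[3], merge at Sam[8]=Lee[8], audit at Sam[9]=Lee[9]; all 5 tasks appear in both, in order. dp[10][9] = 5 confirms this is the maximum.

5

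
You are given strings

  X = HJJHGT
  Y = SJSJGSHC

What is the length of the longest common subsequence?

3

Pick J [2,2]; then J [3,4]; then H [4,7]; all 3 characters appear in both, in order, and the DP table's final entry dp[6][8] is also 3, so no common subsequence is longer.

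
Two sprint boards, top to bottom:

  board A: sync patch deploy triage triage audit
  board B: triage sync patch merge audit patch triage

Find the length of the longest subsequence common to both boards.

3

One common subsequence of length 3: sync at board A[1]=board B[2], then patch at board A[2]=board B[6], then triage at board A[5]=board B[7]. dp[6][7] = 3 confirms this is the maximum.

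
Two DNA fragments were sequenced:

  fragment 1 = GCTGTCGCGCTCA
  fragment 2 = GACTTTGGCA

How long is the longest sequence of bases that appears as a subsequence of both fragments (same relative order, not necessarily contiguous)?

Taking G at fragment 1[1]=fragment 2[1]; then C at fragment 1[2]=fragment 2[3]; then T at fragment 1[3]=fragment 2[5]; then T at fragment 1[5]=fragment 2[6]; then G at fragment 1[7]=fragment 2[7]; then G at fragment 1[9]=fragment 2[8]; then C at fragment 1[12]=fragment 2[9]; then A at fragment 1[13]=fragment 2[10] gives a common subsequence of length 8. dp[13][10] = 8 confirms this is the maximum.

8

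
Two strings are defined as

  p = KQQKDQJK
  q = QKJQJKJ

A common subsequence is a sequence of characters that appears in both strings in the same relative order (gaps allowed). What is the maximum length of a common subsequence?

Match Q [3,1] → K [4,2] → Q [6,4] → J [7,5] → K [8,6] — 5 characters in the same relative order in both, and the DP table's final entry dp[8][7] is also 5, so no common subsequence is longer.

5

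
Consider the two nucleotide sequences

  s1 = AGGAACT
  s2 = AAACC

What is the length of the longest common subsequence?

4

Let dp[i][j] be the LCS length of the first i bases of s1 and the first j bases of s2. dp[i][j] = dp[i-1][j-1]+1 when the i-th and j-th bases match, else max(dp[i-1][j], dp[i][j-1]).
    ·  A  A  A  C  C
 ·  0  0  0  0  0  0
 A  0  1  1  1  1  1
 G  0  1  1  1  1  1
 G  0  1  1  1  1  1
 A  0  1  2  2  2  2
 A  0  1  2  3  3  3
 C  0  1  2  3  4  4
 T  0  1  2  3  4  4
dp[7][5] = 4. One LCS (by backtracking along matches): AAAC.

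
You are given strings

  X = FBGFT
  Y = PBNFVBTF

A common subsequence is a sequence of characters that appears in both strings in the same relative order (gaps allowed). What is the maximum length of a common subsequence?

3

Match F at X[1]=Y[4], then B at X[2]=Y[6], then F at X[4]=Y[8] — 3 characters in the same relative order in both. The LCS DP gives dp[5][8] = 3, so this is optimal.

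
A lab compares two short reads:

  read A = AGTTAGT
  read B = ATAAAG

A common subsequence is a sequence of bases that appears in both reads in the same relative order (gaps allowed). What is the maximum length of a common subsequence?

4

Let dp[i][j] be the LCS length of the first i bases of read A and the first j bases of read B. dp[i][j] = dp[i-1][j-1]+1 when the i-th and j-th bases match, else max(dp[i-1][j], dp[i][j-1]).
    ·  A  T  A  A  A  G
 ·  0  0  0  0  0  0  0
 A  0  1  1  1  1  1  1
 G  0  1  1  1  1  1  2
 T  0  1  2  2  2  2  2
 T  0  1  2  2  2  2  2
 A  0  1  2  3  3  3  3
 G  0  1  2  3  3  3  4
 T  0  1  2  3  3  3  4
dp[7][6] = 4. One LCS (by backtracking along matches): ATAG.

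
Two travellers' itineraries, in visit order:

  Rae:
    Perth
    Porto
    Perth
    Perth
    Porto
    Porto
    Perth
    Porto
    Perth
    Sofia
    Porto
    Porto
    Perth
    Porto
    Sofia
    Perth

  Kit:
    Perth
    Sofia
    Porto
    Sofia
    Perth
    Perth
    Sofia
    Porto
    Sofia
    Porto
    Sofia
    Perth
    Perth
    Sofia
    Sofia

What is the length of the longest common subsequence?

10

Taking Perth [1,1] → Porto [2,3] → Perth [3,5] → Perth [4,6] → Porto [5,8] → Porto [6,10] → Perth [7,12] → Perth [9,13] → Sofia [10,14] → Sofia [15,15] gives a common subsequence of length 10, and the DP table's final entry dp[16][15] is also 10, so no common subsequence is longer.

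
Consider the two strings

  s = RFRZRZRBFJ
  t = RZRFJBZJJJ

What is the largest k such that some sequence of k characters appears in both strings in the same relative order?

5

One common subsequence of length 5: R [3,1], Z [4,2], R [5,3], Z [6,7], J [10,10]. Since dp[10][10] = 5, nothing longer is possible.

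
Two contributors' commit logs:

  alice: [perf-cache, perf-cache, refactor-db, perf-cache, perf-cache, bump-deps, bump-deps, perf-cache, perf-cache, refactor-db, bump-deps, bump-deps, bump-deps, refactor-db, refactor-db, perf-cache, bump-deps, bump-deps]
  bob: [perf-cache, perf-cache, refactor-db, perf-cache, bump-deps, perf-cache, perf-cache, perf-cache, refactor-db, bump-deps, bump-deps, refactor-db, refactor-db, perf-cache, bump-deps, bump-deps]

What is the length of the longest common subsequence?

15

Match perf-cache [1,1] → perf-cache [2,2] → refactor-db [3,3] → perf-cache [4,4] → perf-cache [5,6] → perf-cache [8,7] → perf-cache [9,8] → refactor-db [10,9] → bump-deps [12,10] → bump-deps [13,11] → refactor-db [14,12] → refactor-db [15,13] → perf-cache [16,14] → bump-deps [17,15] → bump-deps [18,16] — 15 commits in the same relative order in both. Since dp[18][16] = 15, nothing longer is possible.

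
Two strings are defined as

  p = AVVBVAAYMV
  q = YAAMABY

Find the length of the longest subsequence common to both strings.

4

Let dp[i][j] be the LCS length of the first i characters of p and the first j characters of q. dp[i][j] = dp[i-1][j-1]+1 when the i-th and j-th characters match, else max(dp[i-1][j], dp[i][j-1]).
    ·  Y  A  A  M  A  B  Y
 ·  0  0  0  0  0  0  0  0
 A  0  0  1  1  1  1  1  1
 V  0  0  1  1  1  1  1  1
 V  0  0  1  1  1  1  1  1
 B  0  0  1  1  1  1  2  2
 V  0  0  1  1  1  1  2  2
 A  0  0  1  2  2  2  2  2
 A  0  0  1  2  2  3  3  3
 Y  0  1  1  2  2  3  3  4
 M  0  1  1  2  3  3  3  4
 V  0  1  1  2  3  3  3  4
dp[10][7] = 4. One LCS (by backtracking along matches): AAAY.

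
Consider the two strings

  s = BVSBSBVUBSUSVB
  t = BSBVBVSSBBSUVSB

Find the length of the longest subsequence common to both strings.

Taking B (s #1, t #5); then V (s #2, t #6); then S (s #3, t #7); then S (s #5, t #8); then B (s #6, t #9); then B (s #9, t #10); then S (s #10, t #11); then U (s #11, t #12); then S (s #12, t #14); then B (s #14, t #15) gives a common subsequence of length 10. Since dp[14][15] = 10, nothing longer is possible.

10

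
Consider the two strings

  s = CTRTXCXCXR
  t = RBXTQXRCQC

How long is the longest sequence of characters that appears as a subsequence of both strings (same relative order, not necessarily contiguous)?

Pick R [3,1] → T [4,4] → X [5,6] → C [6,8] → C [8,10]; all 5 characters appear in both, in order. Since dp[10][10] = 5, nothing longer is possible.

5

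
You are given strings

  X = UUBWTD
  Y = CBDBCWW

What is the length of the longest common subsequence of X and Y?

Match B (X #3, Y #4); then W (X #4, Y #7) — 2 characters in the same relative order in both. The LCS DP gives dp[6][7] = 2, so this is optimal.

2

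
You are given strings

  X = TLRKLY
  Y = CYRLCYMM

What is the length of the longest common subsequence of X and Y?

Let dp[i][j] be the LCS length of the first i characters of X and the first j characters of Y. dp[i][j] = dp[i-1][j-1]+1 when the i-th and j-th characters match, else max(dp[i-1][j], dp[i][j-1]).
    ·  C  Y  R  L  C  Y  M  M
 ·  0  0  0  0  0  0  0  0  0
 T  0  0  0  0  0  0  0  0  0
 L  0  0  0  0  1  1  1  1  1
 R  0  0  0  1  1  1  1  1  1
 K  0  0  0  1  1  1  1  1  1
 L  0  0  0  1  2  2  2  2  2
 Y  0  0  1  1  2  2  3  3  3
dp[6][8] = 3. One LCS (by backtracking along matches): RLY.

3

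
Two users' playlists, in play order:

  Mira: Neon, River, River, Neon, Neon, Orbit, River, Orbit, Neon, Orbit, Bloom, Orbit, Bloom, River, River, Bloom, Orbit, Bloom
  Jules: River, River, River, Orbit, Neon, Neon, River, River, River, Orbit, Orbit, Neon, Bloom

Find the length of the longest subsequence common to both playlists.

Pick River [2,2], River [3,3], Neon [4,5], Neon [5,6], River [7,7], River [14,8], River [15,9], Orbit [17,11], Bloom [18,13]; all 9 songs appear in both, in order. The LCS DP gives dp[18][13] = 9, so this is optimal.

9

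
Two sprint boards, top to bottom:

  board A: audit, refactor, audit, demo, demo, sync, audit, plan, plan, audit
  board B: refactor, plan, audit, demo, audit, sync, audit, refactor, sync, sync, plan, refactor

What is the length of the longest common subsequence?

Match refactor (board A #2, board B #1); then audit (board A #3, board B #3); then demo (board A #4, board B #4); then sync (board A #6, board B #6); then audit (board A #7, board B #7); then plan (board A #8, board B #11) — 6 tasks in the same relative order in both. Since dp[10][12] = 6, nothing longer is possible.

6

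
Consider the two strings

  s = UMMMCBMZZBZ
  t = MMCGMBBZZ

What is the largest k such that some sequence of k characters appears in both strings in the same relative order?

One common subsequence of length 6: M [2,1] → M [3,2] → M [4,5] → B [6,7] → Z [9,8] → Z [11,9]. dp[11][9] = 6 confirms this is the maximum.

6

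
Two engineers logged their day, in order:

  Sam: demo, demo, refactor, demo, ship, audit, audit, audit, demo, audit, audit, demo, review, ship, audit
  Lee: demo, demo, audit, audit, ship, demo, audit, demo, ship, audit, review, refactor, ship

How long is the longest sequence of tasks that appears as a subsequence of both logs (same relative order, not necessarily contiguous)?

9

Pick demo (Sam #2, Lee #1) → demo (Sam #4, Lee #2) → audit (Sam #6, Lee #3) → audit (Sam #7, Lee #4) → audit (Sam #8, Lee #7) → demo (Sam #9, Lee #8) → audit (Sam #11, Lee #10) → review (Sam #13, Lee #11) → ship (Sam #14, Lee #13); all 9 tasks appear in both, in order. Since dp[15][13] = 9, nothing longer is possible.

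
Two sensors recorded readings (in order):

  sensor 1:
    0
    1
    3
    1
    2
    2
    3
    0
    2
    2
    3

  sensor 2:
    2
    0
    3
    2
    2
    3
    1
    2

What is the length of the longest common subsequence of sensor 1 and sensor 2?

Let dp[i][j] be the LCS length of the first i values of sensor 1 and the first j values of sensor 2. dp[i][j] = dp[i-1][j-1]+1 when the i-th and j-th values match, else max(dp[i-1][j], dp[i][j-1]).
    ·  2  0  3  2  2  3  1  2
 ·  0  0  0  0  0  0  0  0  0
 0  0  0  1  1  1  1  1  1  1
 1  0  0  1  1  1  1  1  2  2
 3  0  0  1  2  2  2  2  2  2
 1  0  0  1  2  2  2  2  3  3
 2  0  1  1  2  3  3  3  3  4
 2  0  1  1  2  3  4  4  4  4
 3  0  1  1  2  3  4  5  5  5
 0  0  1  2  2  3  4  5  5  5
 2  0  1  2  2  3  4  5  5  6
 2  0  1  2  2  3  4  5  5  6
 3  0  1  2  3  3  4  5  5  6
dp[11][8] = 6. One LCS (by backtracking along matches): 0, 3, 2, 2, 3, 2.

6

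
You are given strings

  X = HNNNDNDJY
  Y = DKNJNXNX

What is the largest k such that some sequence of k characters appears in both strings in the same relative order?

3

Taking N (X #2, Y #3) → N (X #3, Y #5) → N (X #4, Y #7) gives a common subsequence of length 3, and the DP table's final entry dp[9][8] is also 3, so no common subsequence is longer.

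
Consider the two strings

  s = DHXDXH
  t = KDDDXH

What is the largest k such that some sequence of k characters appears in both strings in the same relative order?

4

Let dp[i][j] be the LCS length of the first i characters of s and the first j characters of t. dp[i][j] = dp[i-1][j-1]+1 when the i-th and j-th characters match, else max(dp[i-1][j], dp[i][j-1]).
    ·  K  D  D  D  X  H
 ·  0  0  0  0  0  0  0
 D  0  0  1  1  1  1  1
 H  0  0  1  1  1  1  2
 X  0  0  1  1  1  2  2
 D  0  0  1  2  2  2  2
 X  0  0  1  2  2  3  3
 H  0  0  1  2  2  3  4
dp[6][6] = 4. One LCS (by backtracking along matches): DDXH.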